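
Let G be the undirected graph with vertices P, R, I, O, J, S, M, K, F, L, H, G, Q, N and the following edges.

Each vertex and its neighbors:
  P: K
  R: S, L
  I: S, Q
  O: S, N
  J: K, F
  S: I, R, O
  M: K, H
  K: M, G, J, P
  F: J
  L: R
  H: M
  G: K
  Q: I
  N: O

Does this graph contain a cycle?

No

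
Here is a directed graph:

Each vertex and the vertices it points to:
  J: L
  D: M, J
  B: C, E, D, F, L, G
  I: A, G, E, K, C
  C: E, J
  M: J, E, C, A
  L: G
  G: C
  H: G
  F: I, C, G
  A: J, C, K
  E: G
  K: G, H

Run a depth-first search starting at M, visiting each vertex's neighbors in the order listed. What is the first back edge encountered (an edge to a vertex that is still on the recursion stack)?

E->G

DFS from M (visiting each vertex's neighbors in the order listed); mark gray on enter, black on exit:
M gray
  J gray
    L gray
      G gray
        C gray
          E gray
            E→G: G is gray → back edge
First back edge: E → G.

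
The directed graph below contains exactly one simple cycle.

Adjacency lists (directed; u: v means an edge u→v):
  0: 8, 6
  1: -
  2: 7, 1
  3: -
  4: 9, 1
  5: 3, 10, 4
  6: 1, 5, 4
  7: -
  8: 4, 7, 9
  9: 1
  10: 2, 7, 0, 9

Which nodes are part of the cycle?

0, 5, 6, 10

DFS with gray/black marking from 10:
10 gray
  2 gray
    7 gray
    7 black
    1 gray
    1 black
  2 black
  10→7: 7 black — skip
  0 gray
    8 gray
      4 gray
        9 gray
          9→1: 1 black — skip
        9 black
        4→1: 1 black — skip
      4 black
      8→7: 7 black — skip
      8→9: 9 black — skip
    8 black
    6 gray
      6→1: 1 black — skip
      5 gray
        3 gray
        3 black
        5→10: 10 is gray → back edge
Back edge closes the cycle 10 → 0 → 6 → 5 → 10; its vertices are {0, 5, 6, 10}.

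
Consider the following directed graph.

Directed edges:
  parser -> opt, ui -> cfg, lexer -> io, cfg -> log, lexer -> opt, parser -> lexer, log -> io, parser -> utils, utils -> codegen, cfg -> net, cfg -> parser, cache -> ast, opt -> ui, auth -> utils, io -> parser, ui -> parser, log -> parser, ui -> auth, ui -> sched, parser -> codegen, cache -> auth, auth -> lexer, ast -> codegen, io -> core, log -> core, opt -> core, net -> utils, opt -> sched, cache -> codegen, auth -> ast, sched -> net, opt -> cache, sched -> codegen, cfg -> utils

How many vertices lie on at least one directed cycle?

9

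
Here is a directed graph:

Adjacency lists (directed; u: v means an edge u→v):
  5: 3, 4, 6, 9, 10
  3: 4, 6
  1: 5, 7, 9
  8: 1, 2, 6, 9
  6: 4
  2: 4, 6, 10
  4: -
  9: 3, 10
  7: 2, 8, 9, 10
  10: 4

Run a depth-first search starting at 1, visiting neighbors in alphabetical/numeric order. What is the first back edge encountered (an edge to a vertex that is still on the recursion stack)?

8->1

DFS from 1 (visiting neighbors in alphabetical/numeric order); mark gray on enter, black on exit:
1 gray
  5 gray
    3 gray
      4 gray
      4 black
      6 gray
        6→4: 4 black — skip
      6 black
    3 black
    5→4: 4 black — skip
    5→6: 6 black — skip
    9 gray
      9→3: 3 black — skip
      10 gray
        10→4: 4 black — skip
      10 black
    9 black
    5→10: 10 black — skip
  5 black
  7 gray
    2 gray
      2→4: 4 black — skip
      2→6: 6 black — skip
      2→10: 10 black — skip
    2 black
    8 gray
      8→1: 1 is gray → back edge
First back edge: 8 → 1.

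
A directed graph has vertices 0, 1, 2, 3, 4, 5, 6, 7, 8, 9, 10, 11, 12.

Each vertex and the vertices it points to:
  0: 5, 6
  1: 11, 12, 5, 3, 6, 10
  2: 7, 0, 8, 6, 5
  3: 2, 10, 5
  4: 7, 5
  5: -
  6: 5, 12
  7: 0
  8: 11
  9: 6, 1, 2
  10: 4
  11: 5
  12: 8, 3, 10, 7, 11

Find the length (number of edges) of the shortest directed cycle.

For each vertex v, BFS finds the shortest path from v back to v.
The shortest such closed walk is 2 → 6 → 12 → 3 → 2, length 4.

4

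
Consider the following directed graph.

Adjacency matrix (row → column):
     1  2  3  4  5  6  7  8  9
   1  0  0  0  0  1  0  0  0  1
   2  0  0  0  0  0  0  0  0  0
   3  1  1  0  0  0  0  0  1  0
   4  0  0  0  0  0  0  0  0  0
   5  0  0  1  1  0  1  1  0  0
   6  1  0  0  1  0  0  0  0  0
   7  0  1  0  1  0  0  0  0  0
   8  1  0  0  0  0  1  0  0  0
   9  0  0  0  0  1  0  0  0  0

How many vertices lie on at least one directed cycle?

6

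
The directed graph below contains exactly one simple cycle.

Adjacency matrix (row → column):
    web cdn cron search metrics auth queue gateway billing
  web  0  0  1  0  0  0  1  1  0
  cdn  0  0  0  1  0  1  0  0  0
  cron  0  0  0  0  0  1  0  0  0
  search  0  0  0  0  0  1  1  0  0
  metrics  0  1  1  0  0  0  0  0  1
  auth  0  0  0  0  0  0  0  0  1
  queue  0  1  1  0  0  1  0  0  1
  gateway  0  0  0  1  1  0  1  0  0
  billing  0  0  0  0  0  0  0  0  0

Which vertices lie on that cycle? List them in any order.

DFS with gray/black marking from queue:
queue gray
  cdn gray
    search gray
      auth gray
        billing gray
        billing black
      auth black
      search→queue: queue is gray → back edge
Back edge closes the cycle queue → cdn → search → queue; its vertices are {cdn, queue, search}.

cdn, queue, search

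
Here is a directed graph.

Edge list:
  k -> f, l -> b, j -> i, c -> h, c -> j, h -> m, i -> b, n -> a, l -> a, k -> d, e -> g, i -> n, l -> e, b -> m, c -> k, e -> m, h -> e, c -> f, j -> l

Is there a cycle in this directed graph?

DFS with white/gray/black marking, starting from i:
i gray
  b gray
    m gray
    m black
  b black
  n gray
    a gray
    a black
  n black
i black
d gray
d black
j gray
  j→i: i black — skip
  l gray
    e gray
      e→m: m black — skip
      g gray
      g black
    e black
    l→a: a black — skip
    l→b: b black — skip
  l black
j black
k gray
  f gray
  f black
  k→d: d black — skip
k black
c gray
  h gray
    h→m: m black — skip
    h→e: e black — skip
  h black
  c→f: f black — skip
  c→j: j black — skip
  c→k: k black — skip
c black
Every edge goes to a white or black vertex — no back edge, so the graph is acyclic.

No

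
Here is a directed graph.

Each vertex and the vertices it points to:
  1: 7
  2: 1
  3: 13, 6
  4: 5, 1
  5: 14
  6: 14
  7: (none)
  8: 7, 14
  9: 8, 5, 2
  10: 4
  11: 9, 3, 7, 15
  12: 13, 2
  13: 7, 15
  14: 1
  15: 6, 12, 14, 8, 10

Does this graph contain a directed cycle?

Yes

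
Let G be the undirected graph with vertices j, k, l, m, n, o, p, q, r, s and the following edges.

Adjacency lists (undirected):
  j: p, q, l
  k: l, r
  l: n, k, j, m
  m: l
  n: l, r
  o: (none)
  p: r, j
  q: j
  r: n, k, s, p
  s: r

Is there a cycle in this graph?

Yes

DFS, tracking each vertex's parent; an edge to a visited non-parent vertex closes a cycle.
Start from l:
visit l (parent –)
  visit n (parent l)
    n–l: parent, skip
    visit r (parent n)
      r–n: parent, skip
      visit k (parent r)
        k–l: l visited and ≠ parent → cycle
Cycle: l – n – r – k – l.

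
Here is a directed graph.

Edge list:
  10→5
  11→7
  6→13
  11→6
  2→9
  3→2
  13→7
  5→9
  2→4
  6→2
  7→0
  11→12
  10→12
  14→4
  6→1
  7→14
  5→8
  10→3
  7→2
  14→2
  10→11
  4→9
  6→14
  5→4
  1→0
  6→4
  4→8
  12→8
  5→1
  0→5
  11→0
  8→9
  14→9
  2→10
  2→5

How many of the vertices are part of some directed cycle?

A vertex is on a directed cycle iff it belongs to a strongly connected component of size ≥ 2 (or has a self-loop).
The vertices on cycles are {0, 1, 2, 3, 5, 6, 7, 10, 11, 13, 14} — 11 in total.

11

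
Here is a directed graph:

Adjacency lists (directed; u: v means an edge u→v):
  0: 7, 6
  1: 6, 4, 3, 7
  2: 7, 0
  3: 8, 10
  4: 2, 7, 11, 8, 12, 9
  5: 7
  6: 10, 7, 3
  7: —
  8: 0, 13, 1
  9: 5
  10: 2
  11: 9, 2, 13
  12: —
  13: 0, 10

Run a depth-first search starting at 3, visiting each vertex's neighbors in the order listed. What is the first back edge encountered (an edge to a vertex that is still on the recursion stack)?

DFS from 3 (visiting each vertex's neighbors in the order listed); mark gray on enter, black on exit:
3 gray
  8 gray
    0 gray
      7 gray
      7 black
      6 gray
        10 gray
          2 gray
            2→7: 7 black — skip
            2→0: 0 is gray → back edge
First back edge: 2 → 0.

2→0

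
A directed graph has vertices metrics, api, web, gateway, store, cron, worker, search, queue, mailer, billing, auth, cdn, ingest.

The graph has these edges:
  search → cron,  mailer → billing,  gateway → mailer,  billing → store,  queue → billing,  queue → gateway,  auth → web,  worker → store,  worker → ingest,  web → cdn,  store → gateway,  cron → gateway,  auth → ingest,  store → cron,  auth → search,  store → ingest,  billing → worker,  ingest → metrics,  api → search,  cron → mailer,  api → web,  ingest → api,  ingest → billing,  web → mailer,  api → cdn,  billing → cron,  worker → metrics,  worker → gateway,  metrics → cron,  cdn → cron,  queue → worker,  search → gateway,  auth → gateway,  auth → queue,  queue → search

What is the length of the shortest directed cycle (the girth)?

3

For each vertex v, BFS finds the shortest path from v back to v.
The shortest such closed walk is ingest → billing → store → ingest, length 3.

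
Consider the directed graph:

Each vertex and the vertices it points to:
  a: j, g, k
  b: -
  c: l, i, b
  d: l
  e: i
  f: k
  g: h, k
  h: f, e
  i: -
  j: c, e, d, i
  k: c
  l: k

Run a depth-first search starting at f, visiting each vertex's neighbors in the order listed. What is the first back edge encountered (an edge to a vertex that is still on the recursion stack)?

l→k

DFS from f (visiting each vertex's neighbors in the order listed); mark gray on enter, black on exit:
f gray
  k gray
    c gray
      l gray
        l→k: k is gray → back edge
First back edge: l → k.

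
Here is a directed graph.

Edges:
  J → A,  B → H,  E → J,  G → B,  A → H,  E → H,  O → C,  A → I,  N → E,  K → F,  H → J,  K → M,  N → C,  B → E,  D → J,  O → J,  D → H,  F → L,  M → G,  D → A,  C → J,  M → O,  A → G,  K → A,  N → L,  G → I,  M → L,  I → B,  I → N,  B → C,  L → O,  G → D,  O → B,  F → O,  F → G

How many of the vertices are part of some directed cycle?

12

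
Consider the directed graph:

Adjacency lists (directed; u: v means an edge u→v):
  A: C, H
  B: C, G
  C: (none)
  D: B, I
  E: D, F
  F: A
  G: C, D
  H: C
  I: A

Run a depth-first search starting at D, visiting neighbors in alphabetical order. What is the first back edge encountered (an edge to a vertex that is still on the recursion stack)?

G->D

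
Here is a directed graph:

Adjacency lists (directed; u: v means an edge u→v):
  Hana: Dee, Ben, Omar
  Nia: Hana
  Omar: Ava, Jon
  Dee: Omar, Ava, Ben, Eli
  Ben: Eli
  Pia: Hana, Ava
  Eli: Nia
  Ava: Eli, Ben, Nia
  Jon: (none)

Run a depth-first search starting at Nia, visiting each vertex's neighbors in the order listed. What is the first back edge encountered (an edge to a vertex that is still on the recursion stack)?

Eli->Nia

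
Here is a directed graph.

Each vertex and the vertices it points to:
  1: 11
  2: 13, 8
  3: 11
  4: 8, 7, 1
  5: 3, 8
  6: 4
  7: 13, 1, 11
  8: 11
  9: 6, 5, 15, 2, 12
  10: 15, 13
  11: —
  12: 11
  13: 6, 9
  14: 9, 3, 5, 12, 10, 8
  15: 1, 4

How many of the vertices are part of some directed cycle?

A vertex is on a directed cycle iff it belongs to a strongly connected component of size ≥ 2 (or has a self-loop).
The vertices on cycles are {2, 4, 6, 7, 9, 13, 15} — 7 in total.

7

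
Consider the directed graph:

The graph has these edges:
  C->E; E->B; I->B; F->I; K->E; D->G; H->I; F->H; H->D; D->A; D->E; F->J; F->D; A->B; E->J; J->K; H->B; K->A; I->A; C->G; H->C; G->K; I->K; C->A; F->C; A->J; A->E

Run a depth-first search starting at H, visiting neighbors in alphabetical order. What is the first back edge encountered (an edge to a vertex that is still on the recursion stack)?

K→A

DFS from H (visiting neighbors in alphabetical order); mark gray on enter, black on exit:
H gray
  B gray
  B black
  C gray
    A gray
      A→B: B black — skip
      E gray
        E→B: B black — skip
        J gray
          K gray
            K→A: A is gray → back edge
First back edge: K → A.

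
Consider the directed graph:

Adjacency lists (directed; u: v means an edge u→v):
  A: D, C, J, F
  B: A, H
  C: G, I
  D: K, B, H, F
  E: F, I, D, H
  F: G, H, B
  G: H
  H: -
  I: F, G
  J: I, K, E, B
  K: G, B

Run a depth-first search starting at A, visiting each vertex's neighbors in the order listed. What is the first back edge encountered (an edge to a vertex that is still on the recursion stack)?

B→A

DFS from A (visiting each vertex's neighbors in the order listed); mark gray on enter, black on exit:
A gray
  D gray
    K gray
      G gray
        H gray
        H black
      G black
      B gray
        B→A: A is gray → back edge
First back edge: B → A.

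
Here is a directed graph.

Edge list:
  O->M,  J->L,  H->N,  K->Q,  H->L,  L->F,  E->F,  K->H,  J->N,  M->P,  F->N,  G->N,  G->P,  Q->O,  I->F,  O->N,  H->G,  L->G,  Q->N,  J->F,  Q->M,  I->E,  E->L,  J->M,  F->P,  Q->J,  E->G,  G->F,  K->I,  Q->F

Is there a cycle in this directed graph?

No

DFS with white/gray/black marking, starting from E:
E gray
  G gray
    F gray
      N gray
      N black
      P gray
      P black
    F black
    G→N: N black — skip
    G→P: P black — skip
  G black
  L gray
    L→F: F black — skip
    L→G: G black — skip
  L black
  E→F: F black — skip
E black
H gray
  H→N: N black — skip
  H→G: G black — skip
  H→L: L black — skip
H black
I gray
  I→E: E black — skip
  I→F: F black — skip
I black
J gray
  J→L: L black — skip
  M gray
    M→P: P black — skip
  M black
  J→N: N black — skip
  J→F: F black — skip
J black
K gray
  K→H: H black — skip
  Q gray
    Q→N: N black — skip
    Q→J: J black — skip
    O gray
      O→N: N black — skip
      O→M: M black — skip
    O black
    Q→F: F black — skip
    Q→M: M black — skip
  Q black
  K→I: I black — skip
K black
Every edge goes to a white or black vertex — no back edge, so the graph is acyclic.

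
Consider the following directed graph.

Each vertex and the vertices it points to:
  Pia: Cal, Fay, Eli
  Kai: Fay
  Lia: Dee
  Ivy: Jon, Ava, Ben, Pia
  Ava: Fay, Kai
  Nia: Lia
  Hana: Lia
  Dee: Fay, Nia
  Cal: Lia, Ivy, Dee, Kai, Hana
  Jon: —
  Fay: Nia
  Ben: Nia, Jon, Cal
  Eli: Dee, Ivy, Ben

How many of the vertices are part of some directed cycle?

9

A vertex is on a directed cycle iff it belongs to a strongly connected component of size ≥ 2 (or has a self-loop).
The vertices on cycles are {Ben, Cal, Dee, Eli, Fay, Ivy, Lia, Nia, Pia} — 9 in total.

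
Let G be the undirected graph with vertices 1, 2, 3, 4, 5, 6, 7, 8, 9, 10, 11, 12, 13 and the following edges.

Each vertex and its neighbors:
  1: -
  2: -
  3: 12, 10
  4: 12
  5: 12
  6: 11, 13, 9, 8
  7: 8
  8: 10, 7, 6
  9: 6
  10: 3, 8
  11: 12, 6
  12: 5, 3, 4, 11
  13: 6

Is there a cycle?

DFS, tracking each vertex's parent; an edge to a visited non-parent vertex closes a cycle.
Start from 5:
visit 5 (parent –)
  visit 12 (parent 5)
    12–5: parent, skip
    visit 3 (parent 12)
      3–12: parent, skip
      visit 10 (parent 3)
        10–3: parent, skip
        visit 8 (parent 10)
          8–10: parent, skip
          visit 7 (parent 8)
            7–8: parent, skip
          visit 6 (parent 8)
            visit 11 (parent 6)
              11–12: 12 visited and ≠ parent → cycle
Cycle: 12 – 3 – 10 – 8 – 6 – 11 – 12.

Yes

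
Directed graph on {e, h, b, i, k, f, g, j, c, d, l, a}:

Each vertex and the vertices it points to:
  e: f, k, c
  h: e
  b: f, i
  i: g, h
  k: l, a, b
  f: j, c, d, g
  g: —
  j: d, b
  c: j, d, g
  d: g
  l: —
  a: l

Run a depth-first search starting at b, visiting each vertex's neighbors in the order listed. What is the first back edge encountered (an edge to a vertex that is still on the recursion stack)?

DFS from b (visiting each vertex's neighbors in the order listed); mark gray on enter, black on exit:
b gray
  f gray
    j gray
      d gray
        g gray
        g black
      d black
      j→b: b is gray → back edge
First back edge: j → b.

j→b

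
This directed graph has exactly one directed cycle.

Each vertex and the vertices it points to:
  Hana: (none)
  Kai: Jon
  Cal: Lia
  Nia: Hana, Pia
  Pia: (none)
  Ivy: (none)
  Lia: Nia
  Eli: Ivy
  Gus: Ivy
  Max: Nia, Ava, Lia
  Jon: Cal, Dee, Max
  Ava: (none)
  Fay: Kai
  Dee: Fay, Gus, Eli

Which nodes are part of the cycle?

DFS with gray/black marking from Jon:
Jon gray
  Cal gray
    Lia gray
      Nia gray
        Hana gray
        Hana black
        Pia gray
        Pia black
      Nia black
    Lia black
  Cal black
  Dee gray
    Fay gray
      Kai gray
        Kai→Jon: Jon is gray → back edge
Back edge closes the cycle Jon → Dee → Fay → Kai → Jon; its vertices are {Dee, Fay, Jon, Kai}.

Dee, Fay, Jon, Kai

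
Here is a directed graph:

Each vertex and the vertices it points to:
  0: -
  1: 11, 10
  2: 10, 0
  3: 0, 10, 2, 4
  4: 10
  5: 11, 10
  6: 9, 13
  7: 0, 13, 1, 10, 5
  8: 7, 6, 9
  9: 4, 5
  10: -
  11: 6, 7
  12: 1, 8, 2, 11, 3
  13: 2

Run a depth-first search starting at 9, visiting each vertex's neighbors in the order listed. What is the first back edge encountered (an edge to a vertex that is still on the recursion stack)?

6→9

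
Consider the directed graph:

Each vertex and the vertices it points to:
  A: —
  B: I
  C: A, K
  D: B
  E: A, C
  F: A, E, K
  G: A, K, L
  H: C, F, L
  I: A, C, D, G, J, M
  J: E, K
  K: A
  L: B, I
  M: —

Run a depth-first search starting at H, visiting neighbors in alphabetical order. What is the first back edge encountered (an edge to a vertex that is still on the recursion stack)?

DFS from H (visiting neighbors in alphabetical order); mark gray on enter, black on exit:
H gray
  C gray
    A gray
    A black
    K gray
      K→A: A black — skip
    K black
  C black
  F gray
    F→A: A black — skip
    E gray
      E→A: A black — skip
      E→C: C black — skip
    E black
    F→K: K black — skip
  F black
  L gray
    B gray
      I gray
        I→A: A black — skip
        I→C: C black — skip
        D gray
          D→B: B is gray → back edge
First back edge: D → B.

D→B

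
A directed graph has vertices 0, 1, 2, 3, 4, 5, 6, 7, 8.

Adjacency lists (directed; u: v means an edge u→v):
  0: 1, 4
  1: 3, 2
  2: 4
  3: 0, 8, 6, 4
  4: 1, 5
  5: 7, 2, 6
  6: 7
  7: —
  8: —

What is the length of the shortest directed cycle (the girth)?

3

For each vertex v, BFS finds the shortest path from v back to v.
The shortest such closed walk is 3 → 4 → 1 → 3, length 3.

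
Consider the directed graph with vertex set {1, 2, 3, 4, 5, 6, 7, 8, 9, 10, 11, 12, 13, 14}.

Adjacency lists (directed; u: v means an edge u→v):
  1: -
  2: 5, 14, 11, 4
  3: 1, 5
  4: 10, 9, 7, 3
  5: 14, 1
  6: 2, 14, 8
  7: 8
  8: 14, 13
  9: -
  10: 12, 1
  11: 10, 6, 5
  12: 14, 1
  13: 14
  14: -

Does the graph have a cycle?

Yes

DFS with white/gray/black marking, starting from 10:
10 gray
  12 gray
    14 gray
    14 black
    1 gray
    1 black
  12 black
  10→1: 1 black — skip
10 black
2 gray
  5 gray
    5→14: 14 black — skip
    5→1: 1 black — skip
  5 black
  2→14: 14 black — skip
  11 gray
    11→10: 10 black — skip
    6 gray
      6→2: 2 is gray → back edge
Back edge found, so a cycle exists: 2 → 11 → 6 → 2.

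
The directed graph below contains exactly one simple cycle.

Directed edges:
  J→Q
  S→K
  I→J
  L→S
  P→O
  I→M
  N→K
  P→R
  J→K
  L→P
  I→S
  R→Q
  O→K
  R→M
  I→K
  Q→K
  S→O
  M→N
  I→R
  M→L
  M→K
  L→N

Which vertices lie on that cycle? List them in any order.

L, M, P, R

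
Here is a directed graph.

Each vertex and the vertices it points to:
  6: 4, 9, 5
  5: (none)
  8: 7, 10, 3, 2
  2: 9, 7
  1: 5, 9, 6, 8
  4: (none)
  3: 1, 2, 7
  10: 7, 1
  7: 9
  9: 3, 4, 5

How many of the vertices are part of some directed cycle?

8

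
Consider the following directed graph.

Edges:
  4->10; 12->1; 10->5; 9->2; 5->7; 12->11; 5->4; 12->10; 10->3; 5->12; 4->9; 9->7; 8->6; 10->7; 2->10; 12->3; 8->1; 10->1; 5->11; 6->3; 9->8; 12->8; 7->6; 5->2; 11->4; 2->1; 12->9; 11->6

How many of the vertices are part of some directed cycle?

7

A vertex is on a directed cycle iff it belongs to a strongly connected component of size ≥ 2 (or has a self-loop).
The vertices on cycles are {2, 4, 5, 9, 10, 11, 12} — 7 in total.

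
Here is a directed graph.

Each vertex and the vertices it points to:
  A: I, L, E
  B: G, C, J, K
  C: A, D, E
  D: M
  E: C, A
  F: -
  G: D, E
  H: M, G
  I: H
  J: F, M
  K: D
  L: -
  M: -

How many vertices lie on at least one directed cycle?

A vertex is on a directed cycle iff it belongs to a strongly connected component of size ≥ 2 (or has a self-loop).
The vertices on cycles are {A, C, E, G, H, I} — 6 in total.

6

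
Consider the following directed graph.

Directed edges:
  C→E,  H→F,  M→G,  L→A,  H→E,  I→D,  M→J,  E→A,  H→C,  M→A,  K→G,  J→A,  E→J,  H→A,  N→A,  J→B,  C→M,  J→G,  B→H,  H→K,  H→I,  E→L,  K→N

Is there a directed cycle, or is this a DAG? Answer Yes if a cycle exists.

DFS with white/gray/black marking, starting from A:
A gray
A black
B gray
  H gray
    I gray
      D gray
      D black
    I black
    K gray
      G gray
      G black
      N gray
        N→A: A black — skip
      N black
    K black
    H→A: A black — skip
    C gray
      E gray
        E→A: A black — skip
        J gray
          J→G: G black — skip
          J→B: B is gray → back edge
Back edge found, so a cycle exists: B → H → C → E → J → B.

Yes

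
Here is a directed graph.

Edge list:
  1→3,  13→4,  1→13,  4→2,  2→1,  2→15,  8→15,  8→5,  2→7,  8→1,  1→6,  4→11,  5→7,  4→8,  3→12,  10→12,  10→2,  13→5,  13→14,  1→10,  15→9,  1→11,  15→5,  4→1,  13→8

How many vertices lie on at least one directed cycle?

6

A vertex is on a directed cycle iff it belongs to a strongly connected component of size ≥ 2 (or has a self-loop).
The vertices on cycles are {1, 2, 4, 8, 10, 13} — 6 in total.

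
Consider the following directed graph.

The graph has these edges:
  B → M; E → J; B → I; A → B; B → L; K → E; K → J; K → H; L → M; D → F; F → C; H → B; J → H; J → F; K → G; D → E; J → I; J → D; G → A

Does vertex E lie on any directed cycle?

Yes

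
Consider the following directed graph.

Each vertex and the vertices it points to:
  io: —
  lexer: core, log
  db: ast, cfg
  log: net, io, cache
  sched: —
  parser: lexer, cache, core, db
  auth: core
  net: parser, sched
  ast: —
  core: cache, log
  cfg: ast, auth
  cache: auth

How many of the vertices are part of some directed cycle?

9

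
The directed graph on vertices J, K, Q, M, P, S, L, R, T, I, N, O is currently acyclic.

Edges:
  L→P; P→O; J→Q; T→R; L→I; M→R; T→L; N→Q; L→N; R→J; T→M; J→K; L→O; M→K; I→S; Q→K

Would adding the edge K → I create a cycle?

Adding K→I creates a cycle iff I can already reach K.
Explore from I: no path reaches K. The graph stays acyclic.

No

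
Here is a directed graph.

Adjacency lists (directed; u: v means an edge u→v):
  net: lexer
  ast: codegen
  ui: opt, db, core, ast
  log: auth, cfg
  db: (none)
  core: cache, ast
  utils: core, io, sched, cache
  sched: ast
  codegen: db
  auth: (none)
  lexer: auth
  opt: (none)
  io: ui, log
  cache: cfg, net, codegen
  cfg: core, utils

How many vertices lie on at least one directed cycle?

7

A vertex is on a directed cycle iff it belongs to a strongly connected component of size ≥ 2 (or has a self-loop).
The vertices on cycles are {io, ui, cfg, log, core, cache, utils} — 7 in total.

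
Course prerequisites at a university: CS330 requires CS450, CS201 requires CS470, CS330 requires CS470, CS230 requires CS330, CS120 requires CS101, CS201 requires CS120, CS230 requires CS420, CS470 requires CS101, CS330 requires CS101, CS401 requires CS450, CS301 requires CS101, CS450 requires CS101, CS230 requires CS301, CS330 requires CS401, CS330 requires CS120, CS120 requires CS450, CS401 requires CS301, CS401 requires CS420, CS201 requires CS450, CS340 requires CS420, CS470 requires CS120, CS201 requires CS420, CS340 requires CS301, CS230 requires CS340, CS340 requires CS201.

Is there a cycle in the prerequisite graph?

DFS with white/gray/black marking, starting from CS420:
CS420 gray
CS420 black
CS230 gray
  CS230→CS420: CS420 black — skip
  CS330 gray
    CS450 gray
      CS101 gray
      CS101 black
    CS450 black
    CS120 gray
      CS120→CS101: CS101 black — skip
      CS120→CS450: CS450 black — skip
    CS120 black
    CS401 gray
      CS401→CS450: CS450 black — skip
      CS401→CS420: CS420 black — skip
      CS301 gray
        CS301→CS101: CS101 black — skip
      CS301 black
    CS401 black
    CS470 gray
      CS470→CS120: CS120 black — skip
      CS470→CS101: CS101 black — skip
    CS470 black
    CS330→CS101: CS101 black — skip
  CS330 black
  CS340 gray
    CS201 gray
      CS201→CS120: CS120 black — skip
      CS201→CS420: CS420 black — skip
      CS201→CS470: CS470 black — skip
      CS201→CS450: CS450 black — skip
    CS201 black
    CS340→CS301: CS301 black — skip
    CS340→CS420: CS420 black — skip
  CS340 black
  CS230→CS301: CS301 black — skip
CS230 black
Every edge goes to a white or black vertex — no back edge, so the graph is acyclic.

No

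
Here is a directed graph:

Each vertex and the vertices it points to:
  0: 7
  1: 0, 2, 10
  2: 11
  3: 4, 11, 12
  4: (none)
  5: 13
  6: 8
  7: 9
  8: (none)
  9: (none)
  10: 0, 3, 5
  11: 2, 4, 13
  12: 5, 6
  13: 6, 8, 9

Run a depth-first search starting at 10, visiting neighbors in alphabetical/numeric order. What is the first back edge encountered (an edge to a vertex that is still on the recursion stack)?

2→11

DFS from 10 (visiting neighbors in alphabetical/numeric order); mark gray on enter, black on exit:
10 gray
  0 gray
    7 gray
      9 gray
      9 black
    7 black
  0 black
  3 gray
    4 gray
    4 black
    11 gray
      2 gray
        2→11: 11 is gray → back edge
First back edge: 2 → 11.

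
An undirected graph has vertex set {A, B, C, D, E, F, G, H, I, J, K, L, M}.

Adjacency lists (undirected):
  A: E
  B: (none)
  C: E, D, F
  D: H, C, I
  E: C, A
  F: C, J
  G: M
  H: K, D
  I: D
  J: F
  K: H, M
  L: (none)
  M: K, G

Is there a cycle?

No

DFS, tracking each vertex's parent; an edge to a visited non-parent vertex closes a cycle.
Start from E:
visit E (parent –)
  visit C (parent E)
    C–E: parent, skip
    visit D (parent C)
      visit H (parent D)
        visit K (parent H)
          K–H: parent, skip
          visit M (parent K)
            M–K: parent, skip
            visit G (parent M)
              G–M: parent, skip
        H–D: parent, skip
      D–C: parent, skip
      visit I (parent D)
        I–D: parent, skip
    visit F (parent C)
      F–C: parent, skip
      visit J (parent F)
        J–F: parent, skip
  visit A (parent E)
    A–E: parent, skip
visit B (parent –)
visit L (parent –)
No non-parent visited neighbor found — the graph is a forest.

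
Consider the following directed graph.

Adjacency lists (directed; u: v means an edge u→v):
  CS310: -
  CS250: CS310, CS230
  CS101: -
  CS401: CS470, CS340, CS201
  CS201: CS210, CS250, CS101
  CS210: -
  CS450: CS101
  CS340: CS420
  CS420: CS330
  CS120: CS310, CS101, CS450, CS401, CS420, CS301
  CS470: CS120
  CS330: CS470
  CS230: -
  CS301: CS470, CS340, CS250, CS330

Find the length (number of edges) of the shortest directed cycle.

3

For each vertex v, BFS finds the shortest path from v back to v.
The shortest such closed walk is CS120 → CS401 → CS470 → CS120, length 3.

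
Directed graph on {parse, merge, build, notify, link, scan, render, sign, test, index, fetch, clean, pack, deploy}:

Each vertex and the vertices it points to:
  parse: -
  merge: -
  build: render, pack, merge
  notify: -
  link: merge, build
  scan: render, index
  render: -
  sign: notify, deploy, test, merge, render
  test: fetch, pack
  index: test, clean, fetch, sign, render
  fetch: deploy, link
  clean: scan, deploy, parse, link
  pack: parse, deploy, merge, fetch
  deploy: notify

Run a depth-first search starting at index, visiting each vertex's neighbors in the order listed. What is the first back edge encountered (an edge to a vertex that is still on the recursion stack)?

pack→fetch

DFS from index (visiting each vertex's neighbors in the order listed); mark gray on enter, black on exit:
index gray
  test gray
    fetch gray
      deploy gray
        notify gray
        notify black
      deploy black
      link gray
        merge gray
        merge black
        build gray
          render gray
          render black
          pack gray
            parse gray
            parse black
            pack→deploy: deploy black — skip
            pack→merge: merge black — skip
            pack→fetch: fetch is gray → back edge
First back edge: pack → fetch.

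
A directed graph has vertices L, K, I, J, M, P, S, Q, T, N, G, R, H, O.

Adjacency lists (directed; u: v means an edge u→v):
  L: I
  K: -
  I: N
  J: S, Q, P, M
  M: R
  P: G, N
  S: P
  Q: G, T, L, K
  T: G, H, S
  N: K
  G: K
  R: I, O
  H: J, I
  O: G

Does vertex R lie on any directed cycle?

R lies on a cycle iff there is a path from R back to itself.
Exploring from R, it never reaches itself; equivalently, its strongly connected component is a singleton.

No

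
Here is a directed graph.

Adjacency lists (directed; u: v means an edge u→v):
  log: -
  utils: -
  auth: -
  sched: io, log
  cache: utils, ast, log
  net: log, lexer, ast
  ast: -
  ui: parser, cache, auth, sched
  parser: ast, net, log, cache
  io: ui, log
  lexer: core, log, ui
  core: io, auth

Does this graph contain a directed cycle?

Yes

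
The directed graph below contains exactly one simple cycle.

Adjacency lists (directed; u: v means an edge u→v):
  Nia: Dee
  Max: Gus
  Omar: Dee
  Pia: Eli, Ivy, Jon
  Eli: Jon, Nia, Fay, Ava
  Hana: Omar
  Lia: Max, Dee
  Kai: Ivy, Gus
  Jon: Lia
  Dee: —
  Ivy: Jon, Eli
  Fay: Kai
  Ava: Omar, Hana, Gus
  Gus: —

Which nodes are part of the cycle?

Eli, Fay, Ivy, Kai

DFS with gray/black marking from Ivy:
Ivy gray
  Jon gray
    Lia gray
      Max gray
        Gus gray
        Gus black
      Max black
      Dee gray
      Dee black
    Lia black
  Jon black
  Eli gray
    Eli→Jon: Jon black — skip
    Nia gray
      Nia→Dee: Dee black — skip
    Nia black
    Fay gray
      Kai gray
        Kai→Ivy: Ivy is gray → back edge
Back edge closes the cycle Ivy → Eli → Fay → Kai → Ivy; its vertices are {Eli, Fay, Ivy, Kai}.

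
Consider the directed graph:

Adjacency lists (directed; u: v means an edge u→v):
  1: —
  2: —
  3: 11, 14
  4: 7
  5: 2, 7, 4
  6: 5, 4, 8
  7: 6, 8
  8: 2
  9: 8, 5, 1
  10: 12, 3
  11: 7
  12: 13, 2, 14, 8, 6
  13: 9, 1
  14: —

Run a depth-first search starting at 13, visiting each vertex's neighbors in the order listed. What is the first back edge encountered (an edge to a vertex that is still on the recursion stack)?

6→5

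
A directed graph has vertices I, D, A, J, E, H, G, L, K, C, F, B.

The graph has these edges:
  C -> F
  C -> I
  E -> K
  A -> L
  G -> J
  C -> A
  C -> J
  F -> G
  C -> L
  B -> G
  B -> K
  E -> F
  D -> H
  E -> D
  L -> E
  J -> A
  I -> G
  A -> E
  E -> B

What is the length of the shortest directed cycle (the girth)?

For each vertex v, BFS finds the shortest path from v back to v.
The shortest such closed walk is J → A → E → B → G → J, length 5.

5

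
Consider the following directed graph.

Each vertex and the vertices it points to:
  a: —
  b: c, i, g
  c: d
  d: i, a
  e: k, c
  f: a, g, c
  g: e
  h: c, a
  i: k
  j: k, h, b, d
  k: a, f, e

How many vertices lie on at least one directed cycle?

7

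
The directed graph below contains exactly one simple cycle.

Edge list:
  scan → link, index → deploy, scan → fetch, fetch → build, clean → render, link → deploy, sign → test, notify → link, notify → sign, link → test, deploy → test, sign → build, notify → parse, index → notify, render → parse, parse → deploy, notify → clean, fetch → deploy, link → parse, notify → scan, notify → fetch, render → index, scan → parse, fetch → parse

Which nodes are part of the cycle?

clean, index, notify, render

DFS with gray/black marking from render:
render gray
  index gray
    deploy gray
      test gray
      test black
    deploy black
    notify gray
      clean gray
        clean→render: render is gray → back edge
Back edge closes the cycle render → index → notify → clean → render; its vertices are {clean, index, notify, render}.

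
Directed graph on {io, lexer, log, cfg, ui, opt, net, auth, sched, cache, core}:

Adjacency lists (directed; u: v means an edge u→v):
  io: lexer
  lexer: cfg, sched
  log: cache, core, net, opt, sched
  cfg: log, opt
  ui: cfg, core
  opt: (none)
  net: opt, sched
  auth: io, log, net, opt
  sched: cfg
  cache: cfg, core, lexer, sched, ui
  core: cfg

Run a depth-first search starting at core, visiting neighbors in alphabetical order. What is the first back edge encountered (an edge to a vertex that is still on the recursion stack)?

cache→cfg

DFS from core (visiting neighbors in alphabetical order); mark gray on enter, black on exit:
core gray
  cfg gray
    log gray
      cache gray
        cache→cfg: cfg is gray → back edge
First back edge: cache → cfg.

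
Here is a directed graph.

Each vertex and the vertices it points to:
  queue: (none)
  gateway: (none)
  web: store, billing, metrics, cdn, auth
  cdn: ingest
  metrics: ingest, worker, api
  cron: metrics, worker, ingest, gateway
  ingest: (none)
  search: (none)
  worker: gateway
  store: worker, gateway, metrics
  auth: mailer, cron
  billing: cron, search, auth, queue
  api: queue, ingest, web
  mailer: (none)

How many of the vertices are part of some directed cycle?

7

A vertex is on a directed cycle iff it belongs to a strongly connected component of size ≥ 2 (or has a self-loop).
The vertices on cycles are {api, web, auth, cron, store, billing, metrics} — 7 in total.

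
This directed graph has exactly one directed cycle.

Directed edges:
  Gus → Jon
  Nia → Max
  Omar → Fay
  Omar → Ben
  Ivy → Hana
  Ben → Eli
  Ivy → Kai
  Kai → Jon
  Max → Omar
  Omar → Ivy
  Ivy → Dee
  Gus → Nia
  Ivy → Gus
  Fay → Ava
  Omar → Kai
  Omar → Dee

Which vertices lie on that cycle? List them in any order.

Gus, Ivy, Max, Nia, Omar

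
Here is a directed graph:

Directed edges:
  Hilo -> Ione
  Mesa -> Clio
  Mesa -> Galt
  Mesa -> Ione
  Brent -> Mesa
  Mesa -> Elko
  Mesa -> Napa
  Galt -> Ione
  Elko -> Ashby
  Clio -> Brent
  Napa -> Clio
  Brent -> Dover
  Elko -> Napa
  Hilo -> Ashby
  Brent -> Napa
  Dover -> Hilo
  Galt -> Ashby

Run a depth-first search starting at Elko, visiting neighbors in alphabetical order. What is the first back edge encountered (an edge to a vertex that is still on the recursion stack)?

Mesa→Clio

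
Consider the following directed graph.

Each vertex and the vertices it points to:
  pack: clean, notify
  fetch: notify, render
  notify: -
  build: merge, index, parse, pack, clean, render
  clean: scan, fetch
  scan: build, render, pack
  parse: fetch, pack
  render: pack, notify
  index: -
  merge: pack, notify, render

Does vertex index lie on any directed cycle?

index lies on a cycle iff there is a path from index back to itself.
Exploring from index, it never reaches itself; equivalently, its strongly connected component is a singleton.

No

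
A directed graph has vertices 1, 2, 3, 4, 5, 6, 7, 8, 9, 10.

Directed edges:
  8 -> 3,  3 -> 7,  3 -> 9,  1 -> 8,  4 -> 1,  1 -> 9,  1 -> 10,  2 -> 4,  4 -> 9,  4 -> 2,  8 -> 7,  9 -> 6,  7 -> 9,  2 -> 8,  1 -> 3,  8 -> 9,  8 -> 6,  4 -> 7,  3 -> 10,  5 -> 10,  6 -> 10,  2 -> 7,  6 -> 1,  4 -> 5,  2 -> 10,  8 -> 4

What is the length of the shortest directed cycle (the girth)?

For each vertex v, BFS finds the shortest path from v back to v.
The shortest such closed walk is 4 → 2 → 4, length 2.

2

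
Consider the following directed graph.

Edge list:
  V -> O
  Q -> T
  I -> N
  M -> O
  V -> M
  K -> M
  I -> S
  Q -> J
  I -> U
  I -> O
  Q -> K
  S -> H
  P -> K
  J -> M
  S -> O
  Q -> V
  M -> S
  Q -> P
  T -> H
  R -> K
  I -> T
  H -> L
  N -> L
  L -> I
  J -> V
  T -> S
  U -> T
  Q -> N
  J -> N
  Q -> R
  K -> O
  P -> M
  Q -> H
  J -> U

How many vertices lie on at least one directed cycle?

A vertex is on a directed cycle iff it belongs to a strongly connected component of size ≥ 2 (or has a self-loop).
The vertices on cycles are {H, I, L, N, S, T, U} — 7 in total.

7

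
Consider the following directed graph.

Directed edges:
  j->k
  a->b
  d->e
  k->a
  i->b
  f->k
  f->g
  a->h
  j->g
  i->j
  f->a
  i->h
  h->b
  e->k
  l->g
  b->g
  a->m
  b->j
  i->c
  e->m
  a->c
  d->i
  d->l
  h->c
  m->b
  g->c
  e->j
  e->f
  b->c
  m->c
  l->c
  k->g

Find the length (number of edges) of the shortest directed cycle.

For each vertex v, BFS finds the shortest path from v back to v.
The shortest such closed walk is k → a → b → j → k, length 4.

4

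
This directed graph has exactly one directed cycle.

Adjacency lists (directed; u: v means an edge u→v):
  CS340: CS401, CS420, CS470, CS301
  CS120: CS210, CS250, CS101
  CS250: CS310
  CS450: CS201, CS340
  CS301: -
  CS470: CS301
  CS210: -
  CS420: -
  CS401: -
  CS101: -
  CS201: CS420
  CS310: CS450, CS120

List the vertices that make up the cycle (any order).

CS120, CS250, CS310

DFS with gray/black marking from CS310:
CS310 gray
  CS450 gray
    CS201 gray
      CS420 gray
      CS420 black
    CS201 black
    CS340 gray
      CS401 gray
      CS401 black
      CS340→CS420: CS420 black — skip
      CS470 gray
        CS301 gray
        CS301 black
      CS470 black
      CS340→CS301: CS301 black — skip
    CS340 black
  CS450 black
  CS120 gray
    CS210 gray
    CS210 black
    CS250 gray
      CS250→CS310: CS310 is gray → back edge
Back edge closes the cycle CS310 → CS120 → CS250 → CS310; its vertices are {CS120, CS250, CS310}.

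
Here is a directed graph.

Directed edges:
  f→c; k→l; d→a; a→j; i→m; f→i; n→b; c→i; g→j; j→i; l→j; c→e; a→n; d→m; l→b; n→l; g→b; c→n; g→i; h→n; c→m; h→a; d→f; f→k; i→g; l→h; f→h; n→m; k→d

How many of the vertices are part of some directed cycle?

A vertex is on a directed cycle iff it belongs to a strongly connected component of size ≥ 2 (or has a self-loop).
The vertices on cycles are {a, d, f, g, h, i, j, k, l, n} — 10 in total.

10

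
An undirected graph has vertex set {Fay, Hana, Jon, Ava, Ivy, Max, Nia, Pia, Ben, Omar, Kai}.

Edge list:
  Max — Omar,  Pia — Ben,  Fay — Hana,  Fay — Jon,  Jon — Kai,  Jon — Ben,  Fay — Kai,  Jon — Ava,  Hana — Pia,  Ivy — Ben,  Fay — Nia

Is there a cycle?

DFS, tracking each vertex's parent; an edge to a visited non-parent vertex closes a cycle.
Start from Omar:
visit Omar (parent –)
  visit Max (parent Omar)
    Max–Omar: parent, skip
visit Fay (parent –)
  visit Hana (parent Fay)
    Hana–Fay: parent, skip
    visit Pia (parent Hana)
      Pia–Hana: parent, skip
      visit Ben (parent Pia)
        visit Ivy (parent Ben)
          Ivy–Ben: parent, skip
        Ben–Pia: parent, skip
        visit Jon (parent Ben)
          visit Ava (parent Jon)
            Ava–Jon: parent, skip
          Jon–Fay: Fay visited and ≠ parent → cycle
Cycle: Fay – Hana – Pia – Ben – Jon – Fay.

Yes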